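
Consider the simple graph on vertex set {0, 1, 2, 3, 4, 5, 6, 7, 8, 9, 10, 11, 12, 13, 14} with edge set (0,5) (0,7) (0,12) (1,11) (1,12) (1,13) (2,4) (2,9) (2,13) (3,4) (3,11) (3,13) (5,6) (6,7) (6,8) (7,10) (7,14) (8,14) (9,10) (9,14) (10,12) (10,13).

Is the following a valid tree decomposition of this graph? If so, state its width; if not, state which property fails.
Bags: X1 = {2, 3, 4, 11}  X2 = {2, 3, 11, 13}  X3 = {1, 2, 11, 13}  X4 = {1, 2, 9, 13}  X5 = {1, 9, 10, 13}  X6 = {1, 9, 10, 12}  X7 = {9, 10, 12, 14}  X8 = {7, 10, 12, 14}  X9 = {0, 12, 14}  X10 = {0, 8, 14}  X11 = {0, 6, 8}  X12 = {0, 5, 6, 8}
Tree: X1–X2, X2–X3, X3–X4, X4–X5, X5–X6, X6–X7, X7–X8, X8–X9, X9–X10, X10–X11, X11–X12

No — edge (7,0) lies in no bag.

A tree decomposition must satisfy three properties: every vertex lies in some bag; for every edge, both endpoints lie together in some bag; and for every vertex, the bags containing it form a connected subtree. Here edge (7,0) lies in no bag, so the decomposition is invalid.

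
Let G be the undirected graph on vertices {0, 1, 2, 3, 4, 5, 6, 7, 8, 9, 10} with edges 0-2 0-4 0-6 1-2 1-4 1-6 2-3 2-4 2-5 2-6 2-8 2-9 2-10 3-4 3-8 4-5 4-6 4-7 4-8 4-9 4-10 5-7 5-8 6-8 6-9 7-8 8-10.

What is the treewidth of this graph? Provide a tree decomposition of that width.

Every bag has size at most 4, so the width is 4 − 1 = 3 and tw(G) ≤ 3. Conversely, {2, 4, 8, 10} is a clique of size 4, and the vertices of any clique must share a bag in every tree decomposition; so some bag has ≥ 4 vertices and tw(G) ≥ 3. Therefore the treewidth is 3.

Treewidth 3.
One optimal decomposition is:
Bags: B1 = {2, 4, 6, 8}  B2 = {2, 3, 4, 8}  B3 = {2, 4, 6, 9}  B4 = {2, 4, 5, 8}  B5 = {0, 2, 4, 6}  B6 = {4, 5, 7, 8}  B7 = {2, 4, 8, 10}  B8 = {1, 2, 4, 6}
Tree: B1–B2, B1–B3, B2–B4, B1–B5, B4–B6, B2–B7, B3–B8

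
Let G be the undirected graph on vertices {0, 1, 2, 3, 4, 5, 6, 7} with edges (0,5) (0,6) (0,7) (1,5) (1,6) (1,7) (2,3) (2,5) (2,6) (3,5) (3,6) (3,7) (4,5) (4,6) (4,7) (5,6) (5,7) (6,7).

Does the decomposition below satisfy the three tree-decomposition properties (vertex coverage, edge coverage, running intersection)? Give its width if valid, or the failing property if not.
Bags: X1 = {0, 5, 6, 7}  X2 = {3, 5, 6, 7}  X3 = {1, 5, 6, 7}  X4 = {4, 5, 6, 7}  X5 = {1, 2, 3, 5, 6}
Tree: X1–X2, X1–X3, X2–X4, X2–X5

No — bags containing vertex 1 are not connected in the tree.

A tree decomposition must satisfy three properties: every vertex lies in some bag; for every edge, both endpoints lie together in some bag; and for every vertex, the bags containing it form a connected subtree. Here bags containing vertex 1 are not connected in the tree, so the decomposition is invalid.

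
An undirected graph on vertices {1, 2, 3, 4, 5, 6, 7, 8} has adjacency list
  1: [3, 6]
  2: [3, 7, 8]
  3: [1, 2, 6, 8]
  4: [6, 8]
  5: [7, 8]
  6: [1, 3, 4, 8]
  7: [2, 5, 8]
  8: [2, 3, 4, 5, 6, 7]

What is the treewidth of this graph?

2

A width-2 tree decomposition is:
Bags: B1 = {2, 3, 8}  B2 = {2, 7, 8}  B3 = {3, 6, 8}  B4 = {5, 7, 8}  B5 = {1, 3, 6}  B6 = {4, 6, 8}
Tree: B1–B2, B1–B3, B2–B4, B3–B5, B3–B6
Every bag has size at most 3, so the width is 3 − 1 = 2 and tw(G) ≤ 2. Conversely, {2, 3, 8} is a clique of size 3, and the vertices of any clique must share a bag in every tree decomposition; so some bag has ≥ 3 vertices and tw(G) ≥ 2. Therefore the treewidth is 2.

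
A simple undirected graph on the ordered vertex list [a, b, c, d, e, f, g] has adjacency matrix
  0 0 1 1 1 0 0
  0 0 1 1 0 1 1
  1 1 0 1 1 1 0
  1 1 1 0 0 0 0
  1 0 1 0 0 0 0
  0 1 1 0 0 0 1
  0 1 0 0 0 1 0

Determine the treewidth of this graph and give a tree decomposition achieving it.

Every bag has size at most 3, so the width is 3 − 1 = 2 and tw(G) ≤ 2. On the other hand G contains the 3-clique {b, f, g}. A clique must lie in a single bag of any decomposition, so no decomposition can have width below 2. The upper and lower bounds meet at 2, so that is the treewidth.

Treewidth 2.
One such decomposition:
Bags: B1 = {a, c, d}  B2 = {b, c, d}  B3 = {a, c, e}  B4 = {b, c, f}  B5 = {b, f, g}
Tree: B1–B2, B1–B3, B2–B4, B4–B5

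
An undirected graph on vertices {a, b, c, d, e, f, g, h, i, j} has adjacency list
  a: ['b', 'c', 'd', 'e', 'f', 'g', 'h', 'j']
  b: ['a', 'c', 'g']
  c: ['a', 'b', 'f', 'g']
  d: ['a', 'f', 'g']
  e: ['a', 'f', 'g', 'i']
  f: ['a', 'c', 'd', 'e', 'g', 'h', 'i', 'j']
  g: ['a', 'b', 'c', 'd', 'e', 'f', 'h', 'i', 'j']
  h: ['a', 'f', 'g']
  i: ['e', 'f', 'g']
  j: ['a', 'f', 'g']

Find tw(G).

A width-3 tree decomposition is:
Bags: B1 = {a, d, f, g}  B2 = {a, e, f, g}  B3 = {a, f, g, h}  B4 = {a, c, f, g}  B5 = {e, f, g, i}  B6 = {a, b, c, g}  B7 = {a, f, g, j}
Tree: B1–B2, B2–B3, B1–B4, B2–B5, B4–B6, B2–B7
The largest bag has 4 vertices, giving width 3; this decomposition certifies tw(G) ≤ 3. On the other hand G contains the 4-clique {a, d, f, g}. A clique must lie in a single bag of any decomposition, so no decomposition can have width below 3. Therefore the treewidth is 3.

3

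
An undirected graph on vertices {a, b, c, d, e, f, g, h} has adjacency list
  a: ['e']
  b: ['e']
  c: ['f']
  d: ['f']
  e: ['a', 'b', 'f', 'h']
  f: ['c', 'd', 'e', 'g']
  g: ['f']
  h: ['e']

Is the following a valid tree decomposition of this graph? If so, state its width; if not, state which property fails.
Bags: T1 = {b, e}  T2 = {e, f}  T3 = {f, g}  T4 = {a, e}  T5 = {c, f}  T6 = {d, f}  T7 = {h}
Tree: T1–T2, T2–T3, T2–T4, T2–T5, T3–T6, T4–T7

No — edge (e,h) lies in no bag.

A tree decomposition must satisfy three properties: every vertex lies in some bag; for every edge, both endpoints lie together in some bag; and for every vertex, the bags containing it form a connected subtree. Here edge (e,h) lies in no bag, so the decomposition is invalid.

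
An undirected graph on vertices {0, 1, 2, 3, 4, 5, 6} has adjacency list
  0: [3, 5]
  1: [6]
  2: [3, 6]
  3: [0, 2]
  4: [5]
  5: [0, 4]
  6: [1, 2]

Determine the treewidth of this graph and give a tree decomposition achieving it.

The largest bag has 2 vertices, giving width 1; this decomposition certifies tw(G) ≤ 1. G has an edge, so its treewidth is at least 1. The upper and lower bounds meet at 1, so that is the treewidth.

Treewidth 1.
Bags: B1 = {4, 5}  B2 = {0, 5}  B3 = {0, 3}  B4 = {2, 3}  B5 = {2, 6}  B6 = {1, 6}
Tree: B1–B2, B2–B3, B3–B4, B4–B5, B5–B6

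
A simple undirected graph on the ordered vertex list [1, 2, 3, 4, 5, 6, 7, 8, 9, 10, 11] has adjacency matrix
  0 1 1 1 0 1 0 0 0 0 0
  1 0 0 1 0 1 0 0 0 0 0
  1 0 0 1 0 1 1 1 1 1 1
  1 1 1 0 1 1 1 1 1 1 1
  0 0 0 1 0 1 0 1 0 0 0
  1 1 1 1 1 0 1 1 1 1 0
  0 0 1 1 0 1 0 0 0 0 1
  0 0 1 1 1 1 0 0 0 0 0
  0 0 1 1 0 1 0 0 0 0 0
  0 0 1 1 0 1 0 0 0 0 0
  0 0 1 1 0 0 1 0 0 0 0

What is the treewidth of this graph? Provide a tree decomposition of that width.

Treewidth 3.
Bags: B1 = {3, 4, 6, 7}  B2 = {3, 4, 6, 8}  B3 = {3, 4, 6, 9}  B4 = {4, 5, 6, 8}  B5 = {1, 3, 4, 6}  B6 = {1, 2, 4, 6}  B7 = {3, 4, 7, 11}  B8 = {3, 4, 6, 10}
Tree: B1–B2, B2–B3, B2–B4, B2–B5, B5–B6, B1–B7, B1–B8

Every bag has size at most 4, so the width is 4 − 1 = 3 and tw(G) ≤ 3. On the other hand G contains the 4-clique {3, 4, 7, 11}. A clique must lie in a single bag of any decomposition, so no decomposition can have width below 3. Therefore the treewidth is 3.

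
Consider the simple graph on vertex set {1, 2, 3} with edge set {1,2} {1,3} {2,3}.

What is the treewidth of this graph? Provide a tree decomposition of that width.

A single bag containing all 3 vertices is trivially a valid decomposition of width 2. On the other hand G contains the 3-clique {1, 2, 3}. A clique must lie in a single bag of any decomposition, so no decomposition can have width below 2. Hence tw(G) = 2 exactly.

Treewidth 2.
One optimal decomposition is:
Bags: B1 = {1, 2, 3}
Tree: (single bag)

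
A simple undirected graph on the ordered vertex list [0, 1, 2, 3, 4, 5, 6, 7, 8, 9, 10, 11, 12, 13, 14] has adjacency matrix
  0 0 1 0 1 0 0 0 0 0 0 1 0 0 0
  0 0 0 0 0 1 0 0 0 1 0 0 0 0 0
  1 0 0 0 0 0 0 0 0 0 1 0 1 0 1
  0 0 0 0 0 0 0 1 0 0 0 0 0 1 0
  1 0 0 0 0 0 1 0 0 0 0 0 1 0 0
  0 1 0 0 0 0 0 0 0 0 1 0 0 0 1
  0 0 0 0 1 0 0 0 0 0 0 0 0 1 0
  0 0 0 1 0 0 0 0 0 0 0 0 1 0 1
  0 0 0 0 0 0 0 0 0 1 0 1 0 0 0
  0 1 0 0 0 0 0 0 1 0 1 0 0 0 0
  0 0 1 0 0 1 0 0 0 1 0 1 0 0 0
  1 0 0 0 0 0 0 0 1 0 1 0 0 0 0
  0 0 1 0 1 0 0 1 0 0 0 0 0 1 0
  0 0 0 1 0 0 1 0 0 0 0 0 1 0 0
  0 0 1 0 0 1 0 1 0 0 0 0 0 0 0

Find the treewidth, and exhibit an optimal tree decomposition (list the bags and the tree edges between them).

Each bag holds 4 vertices, so the decomposition has width 3, which upper-bounds the treewidth. For the lower bound: the 4 vertex sets {3,6,13}, {7}, {12}, {0,2,4,14} are disjoint, each induces a connected subgraph, and every pair is joined by at least one edge of G. Contracting each set to a single vertex therefore yields K_{4} as a minor, and since treewidth is minor-monotone, tw(G) ≥ tw(K_{4}) = 3. Therefore the treewidth is 3.

Treewidth 3.
One optimal decomposition is:
Bags: B1 = {3, 6, 7, 13}  B2 = {6, 7, 12, 13}  B3 = {4, 6, 7, 12}  B4 = {4, 7, 12, 14}  B5 = {2, 4, 12, 14}  B6 = {0, 2, 4, 14}  B7 = {0, 2, 5, 14}  B8 = {0, 2, 5, 10}  B9 = {0, 5, 10, 11}  B10 = {1, 5, 10, 11}  B11 = {1, 9, 10, 11}  B12 = {1, 8, 9, 11}
Tree: B1–B2, B2–B3, B3–B4, B4–B5, B5–B6, B6–B7, B7–B8, B8–B9, B9–B10, B10–B11, B11–B12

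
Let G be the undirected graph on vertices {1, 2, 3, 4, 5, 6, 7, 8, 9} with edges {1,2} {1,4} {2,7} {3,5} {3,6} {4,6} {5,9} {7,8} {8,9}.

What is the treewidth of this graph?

A width-2 tree decomposition is:
Bags: B1 = {3, 4, 6}  B2 = {3, 4, 5}  B3 = {4, 5, 9}  B4 = {4, 8, 9}  B5 = {4, 7, 8}  B6 = {2, 4, 7}  B7 = {1, 2, 4}
Tree: B1–B2, B2–B3, B3–B4, B4–B5, B5–B6, B6–B7
Every bag has size at most 3, so the width is 3 − 1 = 2 and tw(G) ≤ 2. The edges 4–6–3–5–9–8–7–2–1–4 form a cycle, so G is not a tree and its treewidth is at least 2. The upper and lower bounds meet at 2, so that is the treewidth.

2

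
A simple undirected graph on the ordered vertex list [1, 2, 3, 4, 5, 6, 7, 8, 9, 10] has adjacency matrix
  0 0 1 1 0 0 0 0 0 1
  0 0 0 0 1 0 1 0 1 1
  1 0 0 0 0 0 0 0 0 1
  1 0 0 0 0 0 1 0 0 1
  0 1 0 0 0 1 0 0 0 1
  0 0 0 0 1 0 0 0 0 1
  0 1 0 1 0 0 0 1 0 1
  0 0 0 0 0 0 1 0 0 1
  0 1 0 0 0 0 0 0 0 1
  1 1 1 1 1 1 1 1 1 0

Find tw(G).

A width-2 tree decomposition is:
Bags: B1 = {7, 8, 10}  B2 = {2, 7, 10}  B3 = {4, 7, 10}  B4 = {2, 5, 10}  B5 = {1, 4, 10}  B6 = {5, 6, 10}  B7 = {2, 9, 10}  B8 = {1, 3, 10}
Tree: B1–B2, B2–B3, B2–B4, B3–B5, B4–B6, B4–B7, B5–B8
Every bag has size at most 3, so the width is 3 − 1 = 2 and tw(G) ≤ 2. For the lower bound, the 3 vertices {1, 3, 10} are pairwise adjacent, and any tree decomposition puts a clique entirely inside one bag — forcing width ≥ 2. Therefore the treewidth is 2.

2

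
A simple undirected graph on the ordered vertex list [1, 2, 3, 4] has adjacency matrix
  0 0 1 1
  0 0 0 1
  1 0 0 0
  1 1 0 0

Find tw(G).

A width-1 tree decomposition is:
Bags: B1 = {2, 4}  B2 = {1, 4}  B3 = {1, 3}
Tree: B1–B2, B2–B3
The largest bag has 2 vertices, giving width 1; this decomposition certifies tw(G) ≤ 1. Since G has at least one edge (e.g. 2–4), it is not an edgeless graph, so tw(G) ≥ 1. Combining the bounds, tw(G) = 1.

1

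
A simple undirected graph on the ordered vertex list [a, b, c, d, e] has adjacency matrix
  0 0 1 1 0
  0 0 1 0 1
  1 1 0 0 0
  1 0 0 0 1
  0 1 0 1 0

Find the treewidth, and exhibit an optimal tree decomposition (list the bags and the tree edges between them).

Treewidth 2.
One such decomposition:
Bags: B1 = {a, b, c}  B2 = {a, b, d}  B3 = {b, d, e}
Tree: B1–B2, B2–B3

Each bag holds 3 vertices, so the decomposition has width 2, which upper-bounds the treewidth. Since b–c–a–d–e–b is a cycle in G, G is not acyclic. Forests are exactly the graphs of treewidth ≤ 1, so tw(G) ≥ 2. Therefore the treewidth is 2.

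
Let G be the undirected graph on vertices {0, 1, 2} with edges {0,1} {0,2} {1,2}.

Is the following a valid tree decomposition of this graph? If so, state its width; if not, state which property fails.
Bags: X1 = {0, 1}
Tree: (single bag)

A tree decomposition must satisfy three properties: every vertex lies in some bag; for every edge, both endpoints lie together in some bag; and for every vertex, the bags containing it form a connected subtree. Here vertex 2 appears in no bag, so the decomposition is invalid.

No — vertex 2 appears in no bag.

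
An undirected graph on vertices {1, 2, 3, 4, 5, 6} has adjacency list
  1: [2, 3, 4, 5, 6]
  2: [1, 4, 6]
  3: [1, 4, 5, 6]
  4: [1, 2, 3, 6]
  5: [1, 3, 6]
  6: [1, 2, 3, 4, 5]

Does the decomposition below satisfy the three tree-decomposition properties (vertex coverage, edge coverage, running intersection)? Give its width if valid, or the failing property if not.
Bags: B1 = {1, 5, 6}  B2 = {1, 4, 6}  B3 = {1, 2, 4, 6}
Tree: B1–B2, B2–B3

No — vertex 3 appears in no bag.

A tree decomposition must satisfy three properties: every vertex lies in some bag; for every edge, both endpoints lie together in some bag; and for every vertex, the bags containing it form a connected subtree. Here vertex 3 appears in no bag, so the decomposition is invalid.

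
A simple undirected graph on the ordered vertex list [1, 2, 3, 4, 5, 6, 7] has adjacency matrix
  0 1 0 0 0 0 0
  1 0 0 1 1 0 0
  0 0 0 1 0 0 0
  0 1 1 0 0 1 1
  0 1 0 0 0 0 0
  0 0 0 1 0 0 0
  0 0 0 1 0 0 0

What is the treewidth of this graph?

1

A width-1 tree decomposition is:
Bags: B1 = {4, 6}  B2 = {4, 7}  B3 = {2, 4}  B4 = {3, 4}  B5 = {1, 2}  B6 = {2, 5}
Tree: B1–B2, B1–B3, B1–B4, B3–B5, B3–B6
Each bag holds 2 vertices, so the decomposition has width 1, which upper-bounds the treewidth. Any graph with an edge has treewidth ≥ 1, and G has the edge 6–4. Hence tw(G) = 1 exactly.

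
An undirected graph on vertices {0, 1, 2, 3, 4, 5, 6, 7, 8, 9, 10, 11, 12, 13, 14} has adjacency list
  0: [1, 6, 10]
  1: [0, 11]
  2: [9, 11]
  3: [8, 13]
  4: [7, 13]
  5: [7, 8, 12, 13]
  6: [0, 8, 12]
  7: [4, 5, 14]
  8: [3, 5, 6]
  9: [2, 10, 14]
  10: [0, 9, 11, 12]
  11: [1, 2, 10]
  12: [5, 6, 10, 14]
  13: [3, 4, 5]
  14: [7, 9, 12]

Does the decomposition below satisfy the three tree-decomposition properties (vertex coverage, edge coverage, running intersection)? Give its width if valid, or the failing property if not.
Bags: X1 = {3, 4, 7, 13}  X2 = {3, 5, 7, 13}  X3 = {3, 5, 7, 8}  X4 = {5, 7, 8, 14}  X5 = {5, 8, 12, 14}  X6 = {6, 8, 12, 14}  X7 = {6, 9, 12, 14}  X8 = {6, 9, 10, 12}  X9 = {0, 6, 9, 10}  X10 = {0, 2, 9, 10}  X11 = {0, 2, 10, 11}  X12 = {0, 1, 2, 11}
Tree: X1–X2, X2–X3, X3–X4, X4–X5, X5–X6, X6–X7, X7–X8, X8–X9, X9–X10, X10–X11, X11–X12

Yes; width 3.

Every vertex of G appears in some bag (union = {0, 1, 2, 3, 4, 5, 6, 7, 8, 9, 10, 11, 12, 13, 14}); every edge is covered by a bag; and for each vertex v the set of bags containing v is connected in the bag tree. The decomposition is therefore valid. The largest bag has 4 vertices, so the width is 3.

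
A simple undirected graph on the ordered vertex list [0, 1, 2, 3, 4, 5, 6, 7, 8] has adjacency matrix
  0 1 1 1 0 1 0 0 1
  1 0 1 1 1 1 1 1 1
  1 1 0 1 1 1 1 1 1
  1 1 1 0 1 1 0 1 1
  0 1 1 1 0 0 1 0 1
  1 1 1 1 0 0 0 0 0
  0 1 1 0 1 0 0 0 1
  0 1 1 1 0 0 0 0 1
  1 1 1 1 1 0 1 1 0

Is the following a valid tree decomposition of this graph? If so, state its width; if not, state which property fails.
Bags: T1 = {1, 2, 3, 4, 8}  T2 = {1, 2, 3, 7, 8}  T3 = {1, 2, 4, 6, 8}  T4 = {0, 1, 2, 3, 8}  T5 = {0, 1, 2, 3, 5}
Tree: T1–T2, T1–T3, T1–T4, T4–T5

Yes; width 4.

Every vertex of G appears in some bag (union = {0, 1, 2, 3, 4, 5, 6, 7, 8}); every edge is covered by a bag; and for each vertex v the set of bags containing v is connected in the bag tree. The decomposition is therefore valid. The largest bag has 5 vertices, so the width is 4.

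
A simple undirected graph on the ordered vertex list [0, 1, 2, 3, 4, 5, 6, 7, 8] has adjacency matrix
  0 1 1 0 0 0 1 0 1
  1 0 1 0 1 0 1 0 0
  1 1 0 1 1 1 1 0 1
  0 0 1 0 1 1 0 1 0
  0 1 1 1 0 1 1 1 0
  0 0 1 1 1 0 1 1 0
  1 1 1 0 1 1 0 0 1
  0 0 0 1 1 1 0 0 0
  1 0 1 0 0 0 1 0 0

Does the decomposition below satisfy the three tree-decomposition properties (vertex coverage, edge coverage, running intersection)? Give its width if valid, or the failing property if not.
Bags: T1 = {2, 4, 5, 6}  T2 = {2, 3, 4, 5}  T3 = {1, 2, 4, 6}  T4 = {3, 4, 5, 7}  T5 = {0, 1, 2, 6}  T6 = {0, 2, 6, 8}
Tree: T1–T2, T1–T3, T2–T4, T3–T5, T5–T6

Vertex coverage: the bags together contain {0, 1, 2, 3, 4, 5, 6, 7, 8}, the full vertex set. Edge coverage: each edge of G has both endpoints in at least one bag. Running intersection: for every vertex, the bags containing it form a connected subtree. All three properties hold, so this is a valid tree decomposition of width max|bag| − 1 = 3, and hence tw(G) ≤ 3.

Yes; width 3.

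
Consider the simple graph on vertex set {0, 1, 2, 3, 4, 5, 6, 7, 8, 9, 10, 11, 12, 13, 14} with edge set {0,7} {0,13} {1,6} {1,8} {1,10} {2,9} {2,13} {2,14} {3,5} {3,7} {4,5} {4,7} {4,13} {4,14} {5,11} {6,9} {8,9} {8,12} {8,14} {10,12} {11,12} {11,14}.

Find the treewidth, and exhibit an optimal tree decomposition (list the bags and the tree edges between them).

The largest bag has 4 vertices, giving width 3; this decomposition certifies tw(G) ≤ 3. For the lower bound: the 4 vertex sets {1,6,10}, {9}, {8}, {2,11,12,14} are disjoint, each induces a connected subgraph, and every pair is joined by at least one edge of G. Contracting each set to a single vertex therefore yields K_{4} as a minor, and since treewidth is minor-monotone, tw(G) ≥ tw(K_{4}) = 3. Combining the bounds, tw(G) = 3.

Treewidth 3.
Bags: B1 = {1, 6, 9, 10}  B2 = {1, 8, 9, 10}  B3 = {8, 9, 10, 12}  B4 = {2, 8, 9, 12}  B5 = {2, 8, 12, 14}  B6 = {2, 11, 12, 14}  B7 = {2, 11, 13, 14}  B8 = {4, 11, 13, 14}  B9 = {4, 5, 11, 13}  B10 = {0, 4, 5, 13}  B11 = {0, 4, 5, 7}  B12 = {0, 3, 5, 7}
Tree: B1–B2, B2–B3, B3–B4, B4–B5, B5–B6, B6–B7, B7–B8, B8–B9, B9–B10, B10–B11, B11–B12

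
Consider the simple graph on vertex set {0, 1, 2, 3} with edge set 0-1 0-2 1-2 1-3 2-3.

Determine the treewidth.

A width-2 tree decomposition is:
Bags: B1 = {0, 1, 2}  B2 = {1, 2, 3}
Tree: B1–B2
Every bag has size at most 3, so the width is 3 − 1 = 2 and tw(G) ≤ 2. Conversely, {0, 1, 2} is a clique of size 3, and the vertices of any clique must share a bag in every tree decomposition; so some bag has ≥ 3 vertices and tw(G) ≥ 2. Therefore the treewidth is 2.

2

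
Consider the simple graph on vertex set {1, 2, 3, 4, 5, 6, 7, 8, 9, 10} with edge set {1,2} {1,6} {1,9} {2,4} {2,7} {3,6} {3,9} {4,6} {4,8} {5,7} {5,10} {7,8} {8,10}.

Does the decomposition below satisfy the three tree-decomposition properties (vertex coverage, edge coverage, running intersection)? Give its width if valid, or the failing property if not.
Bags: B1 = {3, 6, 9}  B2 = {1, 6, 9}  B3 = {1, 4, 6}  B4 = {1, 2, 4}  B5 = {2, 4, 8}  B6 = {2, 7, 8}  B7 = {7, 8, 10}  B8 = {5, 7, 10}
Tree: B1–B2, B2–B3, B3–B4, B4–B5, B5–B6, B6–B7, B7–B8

Yes; width 2.

Every vertex of G appears in some bag (union = {1, 2, 3, 4, 5, 6, 7, 8, 9, 10}); every edge is covered by a bag; and for each vertex v the set of bags containing v is connected in the bag tree. The decomposition is therefore valid. The largest bag has 3 vertices, so the width is 2.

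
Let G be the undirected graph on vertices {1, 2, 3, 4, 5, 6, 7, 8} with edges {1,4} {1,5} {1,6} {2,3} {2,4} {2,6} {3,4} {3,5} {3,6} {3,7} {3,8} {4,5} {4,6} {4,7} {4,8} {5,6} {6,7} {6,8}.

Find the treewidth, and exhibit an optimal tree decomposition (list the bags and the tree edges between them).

Treewidth 3.
One optimal decomposition is:
Bags: B1 = {3, 4, 6, 7}  B2 = {3, 4, 5, 6}  B3 = {3, 4, 6, 8}  B4 = {1, 4, 5, 6}  B5 = {2, 3, 4, 6}
Tree: B1–B2, B2–B3, B2–B4, B1–B5

Every bag has size at most 4, so the width is 4 − 1 = 3 and tw(G) ≤ 3. On the other hand G contains the 4-clique {1, 4, 5, 6}. A clique must lie in a single bag of any decomposition, so no decomposition can have width below 3. Combining the bounds, tw(G) = 3.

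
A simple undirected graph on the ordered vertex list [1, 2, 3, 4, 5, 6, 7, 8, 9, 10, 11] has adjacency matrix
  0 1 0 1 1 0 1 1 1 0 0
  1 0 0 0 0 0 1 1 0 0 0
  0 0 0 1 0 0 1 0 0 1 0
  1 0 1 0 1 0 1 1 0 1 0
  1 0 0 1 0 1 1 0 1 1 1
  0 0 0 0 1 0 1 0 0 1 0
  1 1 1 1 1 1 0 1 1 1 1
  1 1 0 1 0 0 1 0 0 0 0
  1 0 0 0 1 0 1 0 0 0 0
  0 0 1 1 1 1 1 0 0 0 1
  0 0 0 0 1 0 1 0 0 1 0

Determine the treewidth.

A width-3 tree decomposition is:
Bags: B1 = {1, 4, 5, 7}  B2 = {4, 5, 7, 10}  B3 = {1, 4, 7, 8}  B4 = {5, 7, 10, 11}  B5 = {1, 5, 7, 9}  B6 = {3, 4, 7, 10}  B7 = {5, 6, 7, 10}  B8 = {1, 2, 7, 8}
Tree: B1–B2, B1–B3, B2–B4, B1–B5, B2–B6, B2–B7, B3–B8
Each bag holds 4 vertices, so the decomposition has width 3, which upper-bounds the treewidth. For the lower bound, the 4 vertices {1, 2, 7, 8} are pairwise adjacent, and any tree decomposition puts a clique entirely inside one bag — forcing width ≥ 3. Combining the bounds, tw(G) = 3.

3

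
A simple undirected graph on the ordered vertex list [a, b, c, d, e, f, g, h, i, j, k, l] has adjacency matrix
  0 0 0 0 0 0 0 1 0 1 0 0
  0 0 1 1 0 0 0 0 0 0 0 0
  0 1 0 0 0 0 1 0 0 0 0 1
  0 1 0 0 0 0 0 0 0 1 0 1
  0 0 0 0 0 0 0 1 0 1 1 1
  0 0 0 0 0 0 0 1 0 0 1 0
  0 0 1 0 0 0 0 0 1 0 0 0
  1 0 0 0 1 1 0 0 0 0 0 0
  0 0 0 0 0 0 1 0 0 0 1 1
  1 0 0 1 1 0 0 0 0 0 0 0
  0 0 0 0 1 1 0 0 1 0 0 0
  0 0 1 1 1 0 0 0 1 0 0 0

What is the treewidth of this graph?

3

A width-3 tree decomposition is:
Bags: B1 = {a, f, h, j}  B2 = {e, f, h, j}  B3 = {e, f, j, k}  B4 = {d, e, j, k}  B5 = {d, e, k, l}  B6 = {d, i, k, l}  B7 = {b, d, i, l}  B8 = {b, c, i, l}  B9 = {b, c, g, i}
Tree: B1–B2, B2–B3, B3–B4, B4–B5, B5–B6, B6–B7, B7–B8, B8–B9
The largest bag has 4 vertices, giving width 3; this decomposition certifies tw(G) ≤ 3. For the lower bound: the 4 vertex sets {a,f,h}, {j}, {e}, {d,i,k,l} are disjoint, each induces a connected subgraph, and every pair is joined by at least one edge of G. Contracting each set to a single vertex therefore yields K_{4} as a minor, and since treewidth is minor-monotone, tw(G) ≥ tw(K_{4}) = 3. Combining the bounds, tw(G) = 3.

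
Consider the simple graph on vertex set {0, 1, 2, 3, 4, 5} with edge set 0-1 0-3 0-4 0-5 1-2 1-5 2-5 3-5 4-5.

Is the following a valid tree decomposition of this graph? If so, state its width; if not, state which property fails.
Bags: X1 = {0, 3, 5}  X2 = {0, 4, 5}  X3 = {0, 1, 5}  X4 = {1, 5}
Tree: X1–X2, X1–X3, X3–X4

No — vertex 2 appears in no bag.

A tree decomposition must satisfy three properties: every vertex lies in some bag; for every edge, both endpoints lie together in some bag; and for every vertex, the bags containing it form a connected subtree. Here vertex 2 appears in no bag, so the decomposition is invalid.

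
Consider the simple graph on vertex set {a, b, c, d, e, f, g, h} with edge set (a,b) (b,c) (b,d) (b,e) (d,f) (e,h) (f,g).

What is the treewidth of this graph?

1

A width-1 tree decomposition is:
Bags: B1 = {b, d}  B2 = {d, f}  B3 = {f, g}  B4 = {a, b}  B5 = {b, e}  B6 = {b, c}  B7 = {e, h}
Tree: B1–B2, B2–B3, B1–B4, B1–B5, B5–B6, B5–B7
Each bag holds 2 vertices, so the decomposition has width 1, which upper-bounds the treewidth. G has an edge, so its treewidth is at least 1. Combining the bounds, tw(G) = 1.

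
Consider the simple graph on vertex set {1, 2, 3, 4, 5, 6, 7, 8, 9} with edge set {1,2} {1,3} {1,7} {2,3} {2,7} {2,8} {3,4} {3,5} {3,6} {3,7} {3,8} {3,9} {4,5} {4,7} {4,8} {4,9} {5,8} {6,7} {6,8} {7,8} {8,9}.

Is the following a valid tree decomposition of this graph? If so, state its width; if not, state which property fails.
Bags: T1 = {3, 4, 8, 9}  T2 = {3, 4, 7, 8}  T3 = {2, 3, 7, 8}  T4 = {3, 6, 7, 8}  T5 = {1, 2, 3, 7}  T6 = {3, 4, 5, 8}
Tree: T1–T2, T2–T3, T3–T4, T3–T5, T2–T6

Checking the three conditions: (i) the bags cover all of {1, 2, 3, 4, 5, 6, 7, 8, 9}; (ii) for each edge, some bag contains both endpoints; (iii) the bags containing any fixed vertex form a subtree. All hold, so the decomposition is valid with width 4 − 1 = 3.

Yes; width 3.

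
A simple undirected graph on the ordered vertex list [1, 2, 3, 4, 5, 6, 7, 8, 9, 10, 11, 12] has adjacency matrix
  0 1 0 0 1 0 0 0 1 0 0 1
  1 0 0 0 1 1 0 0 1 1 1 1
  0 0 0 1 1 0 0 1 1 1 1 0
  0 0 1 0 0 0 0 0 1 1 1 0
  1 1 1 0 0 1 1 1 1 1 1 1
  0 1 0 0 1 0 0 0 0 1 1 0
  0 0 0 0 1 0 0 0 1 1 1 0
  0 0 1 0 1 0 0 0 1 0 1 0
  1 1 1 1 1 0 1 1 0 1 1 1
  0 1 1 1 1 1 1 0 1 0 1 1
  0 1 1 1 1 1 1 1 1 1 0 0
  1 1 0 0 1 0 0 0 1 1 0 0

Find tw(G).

A width-4 tree decomposition is:
Bags: B1 = {3, 5, 9, 10, 11}  B2 = {2, 5, 9, 10, 11}  B3 = {2, 5, 9, 10, 12}  B4 = {1, 2, 5, 9, 12}  B5 = {2, 5, 6, 10, 11}  B6 = {3, 5, 8, 9, 11}  B7 = {3, 4, 9, 10, 11}  B8 = {5, 7, 9, 10, 11}
Tree: B1–B2, B2–B3, B3–B4, B2–B5, B1–B6, B1–B7, B2–B8
Every bag has size at most 5, so the width is 5 − 1 = 4 and tw(G) ≤ 4. For the lower bound, the 5 vertices {3, 4, 9, 10, 11} are pairwise adjacent, and any tree decomposition puts a clique entirely inside one bag — forcing width ≥ 4. Hence tw(G) = 4 exactly.

4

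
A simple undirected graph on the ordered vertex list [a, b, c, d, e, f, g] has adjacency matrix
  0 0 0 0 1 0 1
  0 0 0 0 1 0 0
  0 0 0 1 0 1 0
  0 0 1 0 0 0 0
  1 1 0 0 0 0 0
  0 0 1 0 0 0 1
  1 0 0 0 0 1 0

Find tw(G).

A width-1 tree decomposition is:
Bags: B1 = {b, e}  B2 = {a, e}  B3 = {a, g}  B4 = {f, g}  B5 = {c, f}  B6 = {c, d}
Tree: B1–B2, B2–B3, B3–B4, B4–B5, B5–B6
Each bag holds 2 vertices, so the decomposition has width 1, which upper-bounds the treewidth. Since G has at least one edge (e.g. b–e), it is not an edgeless graph, so tw(G) ≥ 1. The upper and lower bounds meet at 1, so that is the treewidth.

1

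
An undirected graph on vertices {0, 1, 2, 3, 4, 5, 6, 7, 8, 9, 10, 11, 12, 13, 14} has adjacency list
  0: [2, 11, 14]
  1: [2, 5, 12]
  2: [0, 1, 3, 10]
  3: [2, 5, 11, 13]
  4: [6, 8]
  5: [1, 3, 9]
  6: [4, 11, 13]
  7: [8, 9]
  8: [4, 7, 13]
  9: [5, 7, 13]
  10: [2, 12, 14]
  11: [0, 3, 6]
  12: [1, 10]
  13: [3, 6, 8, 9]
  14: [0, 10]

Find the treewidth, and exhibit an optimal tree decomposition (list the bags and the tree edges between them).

Treewidth 3.
Bags: B1 = {4, 6, 7, 8}  B2 = {6, 7, 8, 13}  B3 = {6, 7, 9, 13}  B4 = {6, 9, 11, 13}  B5 = {3, 9, 11, 13}  B6 = {3, 5, 9, 11}  B7 = {0, 3, 5, 11}  B8 = {0, 2, 3, 5}  B9 = {0, 1, 2, 5}  B10 = {0, 1, 2, 14}  B11 = {1, 2, 10, 14}  B12 = {1, 10, 12, 14}
Tree: B1–B2, B2–B3, B3–B4, B4–B5, B5–B6, B6–B7, B7–B8, B8–B9, B9–B10, B10–B11, B11–B12

The largest bag has 4 vertices, giving width 3; this decomposition certifies tw(G) ≤ 3. For the lower bound: the 4 vertex sets {4,7,8}, {6}, {13}, {3,5,9,11} are disjoint, each induces a connected subgraph, and every pair is joined by at least one edge of G. Contracting each set to a single vertex therefore yields K_{4} as a minor, and since treewidth is minor-monotone, tw(G) ≥ tw(K_{4}) = 3. Hence tw(G) = 3 exactly.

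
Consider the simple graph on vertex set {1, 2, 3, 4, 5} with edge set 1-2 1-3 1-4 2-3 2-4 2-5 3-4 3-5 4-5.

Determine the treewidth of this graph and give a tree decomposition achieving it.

Each bag holds 4 vertices, so the decomposition has width 3, which upper-bounds the treewidth. Conversely, {1, 2, 3, 4} is a clique of size 4, and the vertices of any clique must share a bag in every tree decomposition; so some bag has ≥ 4 vertices and tw(G) ≥ 3. Hence tw(G) = 3 exactly.

Treewidth 3.
One optimal decomposition is:
Bags: B1 = {2, 3, 4, 5}  B2 = {1, 2, 3, 4}
Tree: B1–B2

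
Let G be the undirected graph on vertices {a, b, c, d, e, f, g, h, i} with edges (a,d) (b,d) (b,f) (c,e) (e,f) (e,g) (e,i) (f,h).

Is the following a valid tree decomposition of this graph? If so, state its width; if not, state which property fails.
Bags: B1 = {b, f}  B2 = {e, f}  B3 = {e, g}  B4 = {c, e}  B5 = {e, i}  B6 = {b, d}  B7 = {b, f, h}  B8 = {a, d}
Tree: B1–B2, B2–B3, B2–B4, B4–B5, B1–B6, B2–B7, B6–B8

A tree decomposition must satisfy three properties: every vertex lies in some bag; for every edge, both endpoints lie together in some bag; and for every vertex, the bags containing it form a connected subtree. Here bags containing vertex b are not connected in the tree, so the decomposition is invalid.

No — bags containing vertex b are not connected in the tree.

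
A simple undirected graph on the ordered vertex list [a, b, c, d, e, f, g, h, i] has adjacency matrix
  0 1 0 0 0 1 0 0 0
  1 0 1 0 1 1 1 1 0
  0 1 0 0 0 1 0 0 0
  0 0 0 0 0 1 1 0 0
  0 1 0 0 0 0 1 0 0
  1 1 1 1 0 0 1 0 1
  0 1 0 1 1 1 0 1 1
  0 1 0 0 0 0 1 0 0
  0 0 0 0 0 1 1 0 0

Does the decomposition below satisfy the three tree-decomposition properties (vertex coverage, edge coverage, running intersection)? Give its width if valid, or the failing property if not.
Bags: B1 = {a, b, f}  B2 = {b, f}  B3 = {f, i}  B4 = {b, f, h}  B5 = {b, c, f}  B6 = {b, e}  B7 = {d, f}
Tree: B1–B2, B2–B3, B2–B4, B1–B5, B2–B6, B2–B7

A tree decomposition must satisfy three properties: every vertex lies in some bag; for every edge, both endpoints lie together in some bag; and for every vertex, the bags containing it form a connected subtree. Here vertex g appears in no bag, so the decomposition is invalid.

No — vertex g appears in no bag.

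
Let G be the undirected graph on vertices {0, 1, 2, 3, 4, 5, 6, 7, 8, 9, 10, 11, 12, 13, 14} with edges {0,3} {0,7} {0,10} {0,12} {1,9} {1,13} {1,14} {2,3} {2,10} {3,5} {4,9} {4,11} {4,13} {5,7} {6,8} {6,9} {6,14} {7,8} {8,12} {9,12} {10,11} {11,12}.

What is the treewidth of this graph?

A width-3 tree decomposition is:
Bags: B1 = {1, 4, 13, 14}  B2 = {1, 4, 9, 14}  B3 = {4, 6, 9, 14}  B4 = {4, 6, 9, 11}  B5 = {6, 9, 11, 12}  B6 = {6, 8, 11, 12}  B7 = {8, 10, 11, 12}  B8 = {0, 8, 10, 12}  B9 = {0, 7, 8, 10}  B10 = {0, 2, 7, 10}  B11 = {0, 2, 3, 7}  B12 = {2, 3, 5, 7}
Tree: B1–B2, B2–B3, B3–B4, B4–B5, B5–B6, B6–B7, B7–B8, B8–B9, B9–B10, B10–B11, B11–B12
Each bag holds 4 vertices, so the decomposition has width 3, which upper-bounds the treewidth. For the lower bound: the 4 vertex sets {1,13,14}, {4}, {9}, {6,8,11,12} are disjoint, each induces a connected subgraph, and every pair is joined by at least one edge of G. Contracting each set to a single vertex therefore yields K_{4} as a minor, and since treewidth is minor-monotone, tw(G) ≥ tw(K_{4}) = 3. Hence tw(G) = 3 exactly.

3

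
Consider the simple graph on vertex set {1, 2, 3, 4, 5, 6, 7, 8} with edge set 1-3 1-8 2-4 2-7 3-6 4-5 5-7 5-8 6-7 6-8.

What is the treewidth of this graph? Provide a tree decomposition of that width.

Every bag has size at most 3, so the width is 3 − 1 = 2 and tw(G) ≤ 2. For the lower bound, G contains the cycle 1–3–6–8–1, so G is not a forest; only forests have treewidth ≤ 1, hence tw(G) ≥ 2. Therefore the treewidth is 2.

Treewidth 2.
Bags: B1 = {1, 3, 8}  B2 = {3, 6, 8}  B3 = {5, 6, 8}  B4 = {5, 6, 7}  B5 = {4, 5, 7}  B6 = {2, 4, 7}
Tree: B1–B2, B2–B3, B3–B4, B4–B5, B5–B6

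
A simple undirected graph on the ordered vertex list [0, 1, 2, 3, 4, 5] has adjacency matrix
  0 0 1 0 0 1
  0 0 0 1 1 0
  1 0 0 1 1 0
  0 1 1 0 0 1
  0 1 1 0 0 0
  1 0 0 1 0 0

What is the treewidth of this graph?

A width-2 tree decomposition is:
Bags: B1 = {1, 2, 4}  B2 = {1, 2, 3}  B3 = {0, 2, 3}  B4 = {0, 3, 5}
Tree: B1–B2, B2–B3, B3–B4
Every bag has size at most 3, so the width is 3 − 1 = 2 and tw(G) ≤ 2. Since 4–1–3–2–4 is a cycle in G, G is not acyclic. Forests are exactly the graphs of treewidth ≤ 1, so tw(G) ≥ 2. Combining the bounds, tw(G) = 2.

2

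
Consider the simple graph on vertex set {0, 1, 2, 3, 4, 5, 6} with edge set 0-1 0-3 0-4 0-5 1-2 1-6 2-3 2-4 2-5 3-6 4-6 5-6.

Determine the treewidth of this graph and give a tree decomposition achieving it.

The largest bag has 4 vertices, giving width 3; this decomposition certifies tw(G) ≤ 3. For the lower bound: the 4 vertex sets {0,4}, {1,6}, {2}, {3} are disjoint, each induces a connected subgraph, and every pair is joined by at least one edge of G. Contracting each set to a single vertex therefore yields K_{4} as a minor, and since treewidth is minor-monotone, tw(G) ≥ tw(K_{4}) = 3. Therefore the treewidth is 3.

Treewidth 3.
One optimal decomposition is:
Bags: B1 = {0, 2, 4, 6}  B2 = {0, 1, 2, 6}  B3 = {0, 2, 3, 6}  B4 = {0, 2, 5, 6}
Tree: B1–B2, B2–B3, B3–B4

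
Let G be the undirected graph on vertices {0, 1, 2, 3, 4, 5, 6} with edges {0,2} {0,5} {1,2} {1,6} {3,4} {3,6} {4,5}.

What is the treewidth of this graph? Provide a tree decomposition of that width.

Treewidth 2.
One such decomposition:
Bags: B1 = {0, 2, 5}  B2 = {2, 4, 5}  B3 = {2, 3, 4}  B4 = {2, 3, 6}  B5 = {1, 2, 6}
Tree: B1–B2, B2–B3, B3–B4, B4–B5

The largest bag has 3 vertices, giving width 2; this decomposition certifies tw(G) ≤ 2. For the lower bound, G contains the cycle 2–0–5–4–3–6–1–2, so G is not a forest; only forests have treewidth ≤ 1, hence tw(G) ≥ 2. Hence tw(G) = 2 exactly.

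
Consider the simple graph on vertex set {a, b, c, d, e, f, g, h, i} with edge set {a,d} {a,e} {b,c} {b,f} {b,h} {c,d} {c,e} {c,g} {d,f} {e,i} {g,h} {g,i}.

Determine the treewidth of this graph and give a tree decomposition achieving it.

Each bag holds 4 vertices, so the decomposition has width 3, which upper-bounds the treewidth. For the lower bound: the 4 vertex sets {a,e,i}, {g}, {c}, {b,d,f,h} are disjoint, each induces a connected subgraph, and every pair is joined by at least one edge of G. Contracting each set to a single vertex therefore yields K_{4} as a minor, and since treewidth is minor-monotone, tw(G) ≥ tw(K_{4}) = 3. The upper and lower bounds meet at 3, so that is the treewidth.

Treewidth 3.
One such decomposition:
Bags: B1 = {a, e, g, i}  B2 = {a, c, e, g}  B3 = {a, c, d, g}  B4 = {c, d, g, h}  B5 = {b, c, d, h}  B6 = {b, d, f, h}
Tree: B1–B2, B2–B3, B3–B4, B4–B5, B5–B6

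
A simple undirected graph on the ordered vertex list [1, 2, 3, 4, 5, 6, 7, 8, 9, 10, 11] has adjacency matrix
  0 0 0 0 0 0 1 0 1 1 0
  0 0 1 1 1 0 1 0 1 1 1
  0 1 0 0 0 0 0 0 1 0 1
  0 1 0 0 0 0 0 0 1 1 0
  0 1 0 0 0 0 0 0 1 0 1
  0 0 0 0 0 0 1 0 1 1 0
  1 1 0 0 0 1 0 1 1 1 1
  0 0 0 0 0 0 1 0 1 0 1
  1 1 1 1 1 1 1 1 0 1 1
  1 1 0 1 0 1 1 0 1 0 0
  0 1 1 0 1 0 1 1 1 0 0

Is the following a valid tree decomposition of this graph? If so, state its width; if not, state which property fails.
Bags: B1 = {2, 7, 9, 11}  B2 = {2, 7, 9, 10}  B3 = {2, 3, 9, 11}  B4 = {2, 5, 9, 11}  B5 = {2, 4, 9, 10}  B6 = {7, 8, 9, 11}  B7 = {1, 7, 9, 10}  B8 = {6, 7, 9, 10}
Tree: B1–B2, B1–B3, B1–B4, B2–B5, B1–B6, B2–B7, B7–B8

Yes; width 3.

Vertex coverage: the bags together contain {1, 2, 3, 4, 5, 6, 7, 8, 9, 10, 11}, the full vertex set. Edge coverage: each edge of G has both endpoints in at least one bag. Running intersection: for every vertex, the bags containing it form a connected subtree. All three properties hold, so this is a valid tree decomposition of width max|bag| − 1 = 3, and hence tw(G) ≤ 3.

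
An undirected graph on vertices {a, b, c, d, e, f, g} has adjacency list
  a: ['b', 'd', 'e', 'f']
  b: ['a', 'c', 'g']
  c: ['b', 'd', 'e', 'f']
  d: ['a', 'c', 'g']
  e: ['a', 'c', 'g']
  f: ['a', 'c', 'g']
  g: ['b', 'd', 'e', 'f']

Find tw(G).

3

A width-3 tree decomposition is:
Bags: B1 = {a, c, e, g}  B2 = {a, c, d, g}  B3 = {a, b, c, g}  B4 = {a, c, f, g}
Tree: B1–B2, B2–B3, B3–B4
The largest bag has 4 vertices, giving width 3; this decomposition certifies tw(G) ≤ 3. For the lower bound: the 4 vertex sets {a,e}, {c,d}, {g}, {b} are disjoint, each induces a connected subgraph, and every pair is joined by at least one edge of G. Contracting each set to a single vertex therefore yields K_{4} as a minor, and since treewidth is minor-monotone, tw(G) ≥ tw(K_{4}) = 3. Combining the bounds, tw(G) = 3.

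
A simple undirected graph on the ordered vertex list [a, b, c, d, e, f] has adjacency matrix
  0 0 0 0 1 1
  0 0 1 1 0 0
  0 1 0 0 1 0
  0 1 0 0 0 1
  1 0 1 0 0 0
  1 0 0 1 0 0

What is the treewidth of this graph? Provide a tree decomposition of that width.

Treewidth 2.
One such decomposition:
Bags: B1 = {b, c, e}  B2 = {a, b, e}  B3 = {a, b, f}  B4 = {b, d, f}
Tree: B1–B2, B2–B3, B3–B4

Every bag has size at most 3, so the width is 3 − 1 = 2 and tw(G) ≤ 2. The edges b–c–e–a–f–d–b form a cycle, so G is not a tree and its treewidth is at least 2. Combining the bounds, tw(G) = 2.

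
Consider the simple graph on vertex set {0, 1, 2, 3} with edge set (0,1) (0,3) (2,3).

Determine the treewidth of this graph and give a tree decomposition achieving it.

Every bag has size at most 2, so the width is 2 − 1 = 1 and tw(G) ≤ 1. Any graph with an edge has treewidth ≥ 1, and G has the edge 0–3. Therefore the treewidth is 1.

Treewidth 1.
One optimal decomposition is:
Bags: B1 = {0, 3}  B2 = {2, 3}  B3 = {0, 1}
Tree: B1–B2, B1–B3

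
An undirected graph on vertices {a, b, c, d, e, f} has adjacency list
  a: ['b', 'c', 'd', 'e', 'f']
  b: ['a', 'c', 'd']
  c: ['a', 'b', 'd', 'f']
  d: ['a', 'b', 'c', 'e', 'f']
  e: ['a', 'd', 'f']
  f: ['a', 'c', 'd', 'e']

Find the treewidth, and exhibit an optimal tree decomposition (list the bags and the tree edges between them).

The largest bag has 4 vertices, giving width 3; this decomposition certifies tw(G) ≤ 3. On the other hand G contains the 4-clique {a, d, e, f}. A clique must lie in a single bag of any decomposition, so no decomposition can have width below 3. The upper and lower bounds meet at 3, so that is the treewidth.

Treewidth 3.
One optimal decomposition is:
Bags: B1 = {a, d, e, f}  B2 = {a, c, d, f}  B3 = {a, b, c, d}
Tree: B1–B2, B2–B3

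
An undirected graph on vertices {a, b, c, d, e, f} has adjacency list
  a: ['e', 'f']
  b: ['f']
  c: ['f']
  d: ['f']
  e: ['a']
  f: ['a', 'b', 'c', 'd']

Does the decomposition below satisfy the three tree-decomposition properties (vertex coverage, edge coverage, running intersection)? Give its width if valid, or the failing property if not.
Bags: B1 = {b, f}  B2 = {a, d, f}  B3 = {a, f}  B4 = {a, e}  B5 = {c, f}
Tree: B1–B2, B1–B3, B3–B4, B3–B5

No — bags containing vertex a are not connected in the tree.

A tree decomposition must satisfy three properties: every vertex lies in some bag; for every edge, both endpoints lie together in some bag; and for every vertex, the bags containing it form a connected subtree. Here bags containing vertex a are not connected in the tree, so the decomposition is invalid.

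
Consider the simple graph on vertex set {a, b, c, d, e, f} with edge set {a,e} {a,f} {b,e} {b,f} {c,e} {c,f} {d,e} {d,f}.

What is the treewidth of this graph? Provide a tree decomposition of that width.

Treewidth 2.
One optimal decomposition is:
Bags: B1 = {c, e, f}  B2 = {a, e, f}  B3 = {b, e, f}  B4 = {d, e, f}
Tree: B1–B2, B2–B3, B3–B4

Each bag holds 3 vertices, so the decomposition has width 2, which upper-bounds the treewidth. For the lower bound, G contains the cycle c–e–a–f–c, so G is not a forest; only forests have treewidth ≤ 1, hence tw(G) ≥ 2. Therefore the treewidth is 2.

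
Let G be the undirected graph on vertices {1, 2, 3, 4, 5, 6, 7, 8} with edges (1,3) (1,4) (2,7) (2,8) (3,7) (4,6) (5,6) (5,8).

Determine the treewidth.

2

A width-2 tree decomposition is:
Bags: B1 = {1, 3, 7}  B2 = {1, 4, 7}  B3 = {4, 6, 7}  B4 = {5, 6, 7}  B5 = {5, 7, 8}  B6 = {2, 7, 8}
Tree: B1–B2, B2–B3, B3–B4, B4–B5, B5–B6
Each bag holds 3 vertices, so the decomposition has width 2, which upper-bounds the treewidth. The edges 7–3–1–4–6–5–8–2–7 form a cycle, so G is not a tree and its treewidth is at least 2. Therefore the treewidth is 2.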